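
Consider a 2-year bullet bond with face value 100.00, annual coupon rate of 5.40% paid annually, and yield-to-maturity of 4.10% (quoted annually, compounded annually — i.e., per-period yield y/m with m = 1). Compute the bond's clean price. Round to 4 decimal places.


Coupon per period c = face * coupon_rate / m = 5.400000
Periods per year m = 1; per-period yield y/m = 0.041000
Number of cashflows N = 2
Cashflows (t years, CF_t, discount factor 1/(1+y/m)^(m*t), PV):
  t = 1.0000: CF_t = 5.400000, DF = 0.960615, PV = 5.187320
  t = 2.0000: CF_t = 105.400000, DF = 0.922781, PV = 97.261094
Price P = sum_t PV_t = 102.448414

Answer: Price = 102.4484


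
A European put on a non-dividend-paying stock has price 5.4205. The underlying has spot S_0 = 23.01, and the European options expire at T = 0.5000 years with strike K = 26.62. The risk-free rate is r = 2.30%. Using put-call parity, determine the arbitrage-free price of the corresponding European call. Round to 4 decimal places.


Put-call parity: C - P = S_0 * exp(-qT) - K * exp(-rT).
S_0 * exp(-qT) = 23.0100 * 1.00000000 = 23.01000000
K * exp(-rT) = 26.6200 * 0.98856587 = 26.31562352
C = P + S*exp(-qT) - K*exp(-rT)
C = 5.4205 + 23.01000000 - 26.31562352 = 2.1149

Answer: Call price = 2.1149


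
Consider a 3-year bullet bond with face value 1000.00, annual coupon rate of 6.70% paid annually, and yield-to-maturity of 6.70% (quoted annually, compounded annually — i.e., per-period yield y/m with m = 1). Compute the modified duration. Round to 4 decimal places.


Answer: Modified duration = 2.6388

Derivation:
Coupon per period c = face * coupon_rate / m = 67.000000
Periods per year m = 1; per-period yield y/m = 0.067000
Number of cashflows N = 3
Cashflows (t years, CF_t, discount factor 1/(1+y/m)^(m*t), PV):
  t = 1.0000: CF_t = 67.000000, DF = 0.937207, PV = 62.792877
  t = 2.0000: CF_t = 67.000000, DF = 0.878357, PV = 58.849932
  t = 3.0000: CF_t = 1067.000000, DF = 0.823203, PV = 878.357191
Price P = sum_t PV_t = 1000.000000
First compute Macaulay numerator sum_t t * PV_t:
  t * PV_t at t = 1.0000: 62.792877
  t * PV_t at t = 2.0000: 117.699864
  t * PV_t at t = 3.0000: 2635.071573
Macaulay duration D = 2815.564314 / 1000.000000 = 2.815564
Modified duration = D / (1 + y/m) = 2.815564 / (1 + 0.067000) = 2.638767


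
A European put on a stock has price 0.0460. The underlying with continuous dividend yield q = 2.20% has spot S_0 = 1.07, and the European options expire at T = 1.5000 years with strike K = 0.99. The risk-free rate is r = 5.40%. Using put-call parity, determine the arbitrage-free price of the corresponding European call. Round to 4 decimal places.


Answer: Call price = 0.1683

Derivation:
Put-call parity: C - P = S_0 * exp(-qT) - K * exp(-rT).
S_0 * exp(-qT) = 1.0700 * 0.96753856 = 1.03526626
K * exp(-rT) = 0.9900 * 0.92219369 = 0.91297175
C = P + S*exp(-qT) - K*exp(-rT)
C = 0.0460 + 1.03526626 - 0.91297175 = 0.1683


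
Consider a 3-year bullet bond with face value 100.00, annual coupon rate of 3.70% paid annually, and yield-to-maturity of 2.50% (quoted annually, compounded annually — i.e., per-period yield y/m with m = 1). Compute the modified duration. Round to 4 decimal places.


Answer: Modified duration = 2.8255

Derivation:
Coupon per period c = face * coupon_rate / m = 3.700000
Periods per year m = 1; per-period yield y/m = 0.025000
Number of cashflows N = 3
Cashflows (t years, CF_t, discount factor 1/(1+y/m)^(m*t), PV):
  t = 1.0000: CF_t = 3.700000, DF = 0.975610, PV = 3.609756
  t = 2.0000: CF_t = 3.700000, DF = 0.951814, PV = 3.521713
  t = 3.0000: CF_t = 103.700000, DF = 0.928599, PV = 96.295759
Price P = sum_t PV_t = 103.427228
First compute Macaulay numerator sum_t t * PV_t:
  t * PV_t at t = 1.0000: 3.609756
  t * PV_t at t = 2.0000: 7.043427
  t * PV_t at t = 3.0000: 288.887277
Macaulay duration D = 299.540459 / 103.427228 = 2.896147
Modified duration = D / (1 + y/m) = 2.896147 / (1 + 0.025000) = 2.825509


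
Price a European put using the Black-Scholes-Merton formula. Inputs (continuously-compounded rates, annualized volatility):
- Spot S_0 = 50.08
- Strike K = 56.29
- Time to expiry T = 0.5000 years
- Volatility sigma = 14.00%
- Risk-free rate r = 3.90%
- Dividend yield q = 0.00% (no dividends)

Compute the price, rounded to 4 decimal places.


Answer: Price = 5.5698

Derivation:
d1 = (ln(S/K) + (r - q + 0.5*sigma^2) * T) / (sigma * sqrt(T)) = -0.93434234
d2 = d1 - sigma * sqrt(T) = -1.03333729
exp(-rT) = 0.98068890; exp(-qT) = 1.00000000
P = K * exp(-rT) * N(-d2) - S_0 * exp(-qT) * N(-d1)
N(-d1) = 0.82493633; N(-d2) = 0.84927696
P = 56.2900 * 0.98068890 * 0.84927696 - 50.0800 * 1.00000000 * 0.82493633 = 5.5698


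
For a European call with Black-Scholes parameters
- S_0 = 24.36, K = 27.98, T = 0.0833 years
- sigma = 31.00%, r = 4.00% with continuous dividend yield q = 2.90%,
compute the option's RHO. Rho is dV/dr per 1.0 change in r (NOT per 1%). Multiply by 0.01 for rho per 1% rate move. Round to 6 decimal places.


d1 = -1.4935350652; d2 = -1.5830064573
phi(d1) = 0.1307769565; exp(-qT) = 0.9975872155; exp(-rT) = 0.9966735450
N(d2) = 0.0567099963
Rho = K*T*exp(-rT)*N(d2) = 27.9800 * 0.0833 * 0.9966735450 * 0.0567099963 = 0.131736

Answer: Rho = 0.131736


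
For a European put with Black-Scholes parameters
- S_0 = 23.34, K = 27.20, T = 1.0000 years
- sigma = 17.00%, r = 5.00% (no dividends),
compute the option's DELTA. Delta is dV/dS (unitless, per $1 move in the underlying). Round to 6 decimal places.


Answer: Delta = -0.698875

Derivation:
d1 = -0.5211667438; d2 = -0.6911667438
phi(d1) = 0.3482809071; exp(-qT) = 1.0000000000; exp(-rT) = 0.9512294245
N(-d1) = 0.6988746905
Delta = -exp(-qT) * N(-d1) = -1.0000000000 * 0.6988746905 = -0.698875


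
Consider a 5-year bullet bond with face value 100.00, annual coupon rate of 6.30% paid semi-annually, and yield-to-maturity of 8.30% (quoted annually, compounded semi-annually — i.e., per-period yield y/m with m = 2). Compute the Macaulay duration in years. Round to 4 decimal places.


Answer: Macaulay duration = 4.3333 years

Derivation:
Coupon per period c = face * coupon_rate / m = 3.150000
Periods per year m = 2; per-period yield y/m = 0.041500
Number of cashflows N = 10
Cashflows (t years, CF_t, discount factor 1/(1+y/m)^(m*t), PV):
  t = 0.5000: CF_t = 3.150000, DF = 0.960154, PV = 3.024484
  t = 1.0000: CF_t = 3.150000, DF = 0.921895, PV = 2.903969
  t = 1.5000: CF_t = 3.150000, DF = 0.885161, PV = 2.788257
  t = 2.0000: CF_t = 3.150000, DF = 0.849890, PV = 2.677155
  t = 2.5000: CF_t = 3.150000, DF = 0.816025, PV = 2.570480
  t = 3.0000: CF_t = 3.150000, DF = 0.783510, PV = 2.468055
  t = 3.5000: CF_t = 3.150000, DF = 0.752290, PV = 2.369712
  t = 4.0000: CF_t = 3.150000, DF = 0.722314, PV = 2.275288
  t = 4.5000: CF_t = 3.150000, DF = 0.693532, PV = 2.184626
  t = 5.0000: CF_t = 103.150000, DF = 0.665897, PV = 68.687307
Price P = sum_t PV_t = 91.949333
Macaulay numerator sum_t t * PV_t:
  t * PV_t at t = 0.5000: 1.512242
  t * PV_t at t = 1.0000: 2.903969
  t * PV_t at t = 1.5000: 4.182385
  t * PV_t at t = 2.0000: 5.354309
  t * PV_t at t = 2.5000: 6.426199
  t * PV_t at t = 3.0000: 7.404166
  t * PV_t at t = 3.5000: 8.293993
  t * PV_t at t = 4.0000: 9.101152
  t * PV_t at t = 4.5000: 9.830817
  t * PV_t at t = 5.0000: 343.436535
Macaulay duration D = (sum_t t * PV_t) / P = 398.445767 / 91.949333 = 4.333319


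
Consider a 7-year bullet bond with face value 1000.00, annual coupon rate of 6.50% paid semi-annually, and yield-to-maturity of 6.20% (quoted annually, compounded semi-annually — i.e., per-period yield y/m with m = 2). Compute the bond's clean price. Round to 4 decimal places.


Coupon per period c = face * coupon_rate / m = 32.500000
Periods per year m = 2; per-period yield y/m = 0.031000
Number of cashflows N = 14
Cashflows (t years, CF_t, discount factor 1/(1+y/m)^(m*t), PV):
  t = 0.5000: CF_t = 32.500000, DF = 0.969932, PV = 31.522793
  t = 1.0000: CF_t = 32.500000, DF = 0.940768, PV = 30.574969
  t = 1.5000: CF_t = 32.500000, DF = 0.912481, PV = 29.655644
  t = 2.0000: CF_t = 32.500000, DF = 0.885045, PV = 28.763962
  t = 2.5000: CF_t = 32.500000, DF = 0.858434, PV = 27.899090
  t = 3.0000: CF_t = 32.500000, DF = 0.832622, PV = 27.060223
  t = 3.5000: CF_t = 32.500000, DF = 0.807587, PV = 26.246579
  t = 4.0000: CF_t = 32.500000, DF = 0.783305, PV = 25.457400
  t = 4.5000: CF_t = 32.500000, DF = 0.759752, PV = 24.691949
  t = 5.0000: CF_t = 32.500000, DF = 0.736908, PV = 23.949514
  t = 5.5000: CF_t = 32.500000, DF = 0.714751, PV = 23.229403
  t = 6.0000: CF_t = 32.500000, DF = 0.693260, PV = 22.530943
  t = 6.5000: CF_t = 32.500000, DF = 0.672415, PV = 21.853485
  t = 7.0000: CF_t = 1032.500000, DF = 0.652197, PV = 673.393231
Price P = sum_t PV_t = 1016.829185

Answer: Price = 1016.8292


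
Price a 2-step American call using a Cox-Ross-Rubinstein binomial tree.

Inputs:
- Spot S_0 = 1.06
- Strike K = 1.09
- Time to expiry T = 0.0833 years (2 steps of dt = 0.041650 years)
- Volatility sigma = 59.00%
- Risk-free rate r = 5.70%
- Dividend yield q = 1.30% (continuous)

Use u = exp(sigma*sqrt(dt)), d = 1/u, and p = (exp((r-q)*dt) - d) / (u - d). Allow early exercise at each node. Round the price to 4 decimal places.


dt = T/N = 0.041650
u = exp(sigma*sqrt(dt)) = 1.127958; d = 1/u = 0.886558
p = (exp((r-q)*dt) - d) / (u - d) = 0.477533
Discount per step: exp(-r*dt) = 0.997629
Stock lattice S(k, i) with i counting down-moves:
  k=0: S(0,0) = 1.0600
  k=1: S(1,0) = 1.1956; S(1,1) = 0.9398
  k=2: S(2,0) = 1.3486; S(2,1) = 1.0600; S(2,2) = 0.8331
Terminal payoffs V(N, i) = max(S_T - K, 0):
  V(2,0) = 0.258627; V(2,1) = 0.000000; V(2,2) = 0.000000
Backward induction: V(k, i) = exp(-r*dt) * [p * V(k+1, i) + (1-p) * V(k+1, i+1)]; then take max(V_cont, immediate exercise) for American.
  V(1,0) = exp(-r*dt) * [p*0.258627 + (1-p)*0.000000] = 0.123210; exercise = 0.105636; V(1,0) = max -> 0.123210
  V(1,1) = exp(-r*dt) * [p*0.000000 + (1-p)*0.000000] = 0.000000; exercise = 0.000000; V(1,1) = max -> 0.000000
  V(0,0) = exp(-r*dt) * [p*0.123210 + (1-p)*0.000000] = 0.058697; exercise = 0.000000; V(0,0) = max -> 0.058697

Answer: Price = V(0,0) = 0.0587


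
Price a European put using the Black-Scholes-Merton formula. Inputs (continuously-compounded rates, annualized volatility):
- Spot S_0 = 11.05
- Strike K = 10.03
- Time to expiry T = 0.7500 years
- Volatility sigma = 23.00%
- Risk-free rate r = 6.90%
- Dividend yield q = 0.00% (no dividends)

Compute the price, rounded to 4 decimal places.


d1 = (ln(S/K) + (r - q + 0.5*sigma^2) * T) / (sigma * sqrt(T)) = 0.84562900
d2 = d1 - sigma * sqrt(T) = 0.64644316
exp(-rT) = 0.94956623; exp(-qT) = 1.00000000
P = K * exp(-rT) * N(-d2) - S_0 * exp(-qT) * N(-d1)
N(-d1) = 0.19887987; N(-d2) = 0.25899620
P = 10.0300 * 0.94956623 * 0.25899620 - 11.0500 * 1.00000000 * 0.19887987 = 0.2691

Answer: Price = 0.2691


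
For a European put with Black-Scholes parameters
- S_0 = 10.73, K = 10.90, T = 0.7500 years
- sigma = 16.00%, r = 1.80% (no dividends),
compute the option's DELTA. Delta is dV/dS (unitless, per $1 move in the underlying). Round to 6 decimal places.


Answer: Delta = -0.478760

Derivation:
d1 = 0.0532661006; d2 = -0.0852979640
phi(d1) = 0.3983767267; exp(-qT) = 1.0000000000; exp(-rT) = 0.9865907163
N(-d1) = 0.4787599448
Delta = -exp(-qT) * N(-d1) = -1.0000000000 * 0.4787599448 = -0.478760


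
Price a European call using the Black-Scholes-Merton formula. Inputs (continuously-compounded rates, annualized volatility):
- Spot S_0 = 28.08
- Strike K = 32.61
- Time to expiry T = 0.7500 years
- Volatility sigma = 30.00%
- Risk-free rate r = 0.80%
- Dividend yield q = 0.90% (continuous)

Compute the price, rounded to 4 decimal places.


Answer: Price = 1.3581

Derivation:
d1 = (ln(S/K) + (r - q + 0.5*sigma^2) * T) / (sigma * sqrt(T)) = -0.44864508
d2 = d1 - sigma * sqrt(T) = -0.70845270
exp(-rT) = 0.99401796; exp(-qT) = 0.99327273
C = S_0 * exp(-qT) * N(d1) - K * exp(-rT) * N(d2)
N(d1) = 0.32684385; N(d2) = 0.23933209
C = 28.0800 * 0.99327273 * 0.32684385 - 32.6100 * 0.99401796 * 0.23933209 = 1.3581


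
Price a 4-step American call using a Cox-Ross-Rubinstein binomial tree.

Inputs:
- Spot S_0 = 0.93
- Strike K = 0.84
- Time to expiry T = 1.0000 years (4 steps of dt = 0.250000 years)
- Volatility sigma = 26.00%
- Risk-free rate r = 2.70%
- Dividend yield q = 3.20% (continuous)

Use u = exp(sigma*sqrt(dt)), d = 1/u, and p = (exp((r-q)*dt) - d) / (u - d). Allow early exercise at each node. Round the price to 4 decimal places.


Answer: Price = V(0,0) = 0.1430

Derivation:
dt = T/N = 0.250000
u = exp(sigma*sqrt(dt)) = 1.138828; d = 1/u = 0.878095
p = (exp((r-q)*dt) - d) / (u - d) = 0.462755
Discount per step: exp(-r*dt) = 0.993273
Stock lattice S(k, i) with i counting down-moves:
  k=0: S(0,0) = 0.9300
  k=1: S(1,0) = 1.0591; S(1,1) = 0.8166
  k=2: S(2,0) = 1.2061; S(2,1) = 0.9300; S(2,2) = 0.7171
  k=3: S(3,0) = 1.3736; S(3,1) = 1.0591; S(3,2) = 0.8166; S(3,3) = 0.6297
  k=4: S(4,0) = 1.5643; S(4,1) = 1.2061; S(4,2) = 0.9300; S(4,3) = 0.7171; S(4,4) = 0.5529
Terminal payoffs V(N, i) = max(S_T - K, 0):
  V(4,0) = 0.724286; V(4,1) = 0.366145; V(4,2) = 0.090000; V(4,3) = 0.000000; V(4,4) = 0.000000
Backward induction: V(k, i) = exp(-r*dt) * [p * V(k+1, i) + (1-p) * V(k+1, i+1)]; then take max(V_cont, immediate exercise) for American.
  V(3,0) = exp(-r*dt) * [p*0.724286 + (1-p)*0.366145] = 0.528298; exercise = 0.533592; V(3,0) = max -> 0.533592
  V(3,1) = exp(-r*dt) * [p*0.366145 + (1-p)*0.090000] = 0.216322; exercise = 0.219110; V(3,1) = max -> 0.219110
  V(3,2) = exp(-r*dt) * [p*0.090000 + (1-p)*0.000000] = 0.041368; exercise = 0.000000; V(3,2) = max -> 0.041368
  V(3,3) = exp(-r*dt) * [p*0.000000 + (1-p)*0.000000] = 0.000000; exercise = 0.000000; V(3,3) = max -> 0.000000
  V(2,0) = exp(-r*dt) * [p*0.533592 + (1-p)*0.219110] = 0.362185; exercise = 0.366145; V(2,0) = max -> 0.366145
  V(2,1) = exp(-r*dt) * [p*0.219110 + (1-p)*0.041368] = 0.122787; exercise = 0.090000; V(2,1) = max -> 0.122787
  V(2,2) = exp(-r*dt) * [p*0.041368 + (1-p)*0.000000] = 0.019014; exercise = 0.000000; V(2,2) = max -> 0.019014
  V(1,0) = exp(-r*dt) * [p*0.366145 + (1-p)*0.122787] = 0.233819; exercise = 0.219110; V(1,0) = max -> 0.233819
  V(1,1) = exp(-r*dt) * [p*0.122787 + (1-p)*0.019014] = 0.066585; exercise = 0.000000; V(1,1) = max -> 0.066585
  V(0,0) = exp(-r*dt) * [p*0.233819 + (1-p)*0.066585] = 0.143004; exercise = 0.090000; V(0,0) = max -> 0.143004


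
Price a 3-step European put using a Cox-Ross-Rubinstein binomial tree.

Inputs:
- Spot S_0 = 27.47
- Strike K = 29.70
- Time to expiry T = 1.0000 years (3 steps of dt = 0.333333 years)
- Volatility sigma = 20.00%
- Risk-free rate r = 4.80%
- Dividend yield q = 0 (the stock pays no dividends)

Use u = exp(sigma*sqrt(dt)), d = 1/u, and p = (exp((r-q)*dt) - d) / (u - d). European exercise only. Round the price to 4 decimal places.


dt = T/N = 0.333333
u = exp(sigma*sqrt(dt)) = 1.122401; d = 1/u = 0.890947
p = (exp((r-q)*dt) - d) / (u - d) = 0.540849
Discount per step: exp(-r*dt) = 0.984127
Stock lattice S(k, i) with i counting down-moves:
  k=0: S(0,0) = 27.4700
  k=1: S(1,0) = 30.8324; S(1,1) = 24.4743
  k=2: S(2,0) = 34.6063; S(2,1) = 27.4700; S(2,2) = 21.8053
  k=3: S(3,0) = 38.8421; S(3,1) = 30.8324; S(3,2) = 24.4743; S(3,3) = 19.4274
Terminal payoffs V(N, i) = max(K - S_T, 0):
  V(3,0) = 0.000000; V(3,1) = 0.000000; V(3,2) = 5.225679; V(3,3) = 10.272602
Backward induction: V(k, i) = exp(-r*dt) * [p * V(k+1, i) + (1-p) * V(k+1, i+1)].
  V(2,0) = exp(-r*dt) * [p*0.000000 + (1-p)*0.000000] = 0.000000
  V(2,1) = exp(-r*dt) * [p*0.000000 + (1-p)*5.225679] = 2.361292
  V(2,2) = exp(-r*dt) * [p*5.225679 + (1-p)*10.272602] = 7.423252
  V(1,0) = exp(-r*dt) * [p*0.000000 + (1-p)*2.361292] = 1.066981
  V(1,1) = exp(-r*dt) * [p*2.361292 + (1-p)*7.423252] = 4.611126
  V(0,0) = exp(-r*dt) * [p*1.066981 + (1-p)*4.611126] = 2.651514

Answer: Price = V(0,0) = 2.6515


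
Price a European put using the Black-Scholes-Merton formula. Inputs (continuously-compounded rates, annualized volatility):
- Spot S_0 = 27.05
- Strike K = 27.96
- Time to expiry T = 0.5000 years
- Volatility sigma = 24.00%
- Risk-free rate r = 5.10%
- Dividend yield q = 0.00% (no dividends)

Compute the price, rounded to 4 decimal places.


d1 = (ln(S/K) + (r - q + 0.5*sigma^2) * T) / (sigma * sqrt(T)) = 0.04014061
d2 = d1 - sigma * sqrt(T) = -0.12956501
exp(-rT) = 0.97482238; exp(-qT) = 1.00000000
P = K * exp(-rT) * N(-d2) - S_0 * exp(-qT) * N(-d1)
N(-d1) = 0.48399051; N(-d2) = 0.55154471
P = 27.9600 * 0.97482238 * 0.55154471 - 27.0500 * 1.00000000 * 0.48399051 = 1.9410

Answer: Price = 1.9410


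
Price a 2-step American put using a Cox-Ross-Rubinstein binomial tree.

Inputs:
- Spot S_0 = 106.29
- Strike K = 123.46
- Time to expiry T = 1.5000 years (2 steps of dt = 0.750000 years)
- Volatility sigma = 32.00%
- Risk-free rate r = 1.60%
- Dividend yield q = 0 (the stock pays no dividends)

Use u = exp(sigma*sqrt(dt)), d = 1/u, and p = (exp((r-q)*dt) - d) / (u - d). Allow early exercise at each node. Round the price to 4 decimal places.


Answer: Price = V(0,0) = 27.3520

Derivation:
dt = T/N = 0.750000
u = exp(sigma*sqrt(dt)) = 1.319335; d = 1/u = 0.757957
p = (exp((r-q)*dt) - d) / (u - d) = 0.452663
Discount per step: exp(-r*dt) = 0.988072
Stock lattice S(k, i) with i counting down-moves:
  k=0: S(0,0) = 106.2900
  k=1: S(1,0) = 140.2322; S(1,1) = 80.5633
  k=2: S(2,0) = 185.0133; S(2,1) = 106.2900; S(2,2) = 61.0635
Terminal payoffs V(N, i) = max(K - S_T, 0):
  V(2,0) = 0.000000; V(2,1) = 17.170000; V(2,2) = 62.396461
Backward induction: V(k, i) = exp(-r*dt) * [p * V(k+1, i) + (1-p) * V(k+1, i+1)]; then take max(V_cont, immediate exercise) for American.
  V(1,0) = exp(-r*dt) * [p*0.000000 + (1-p)*17.170000] = 9.285681; exercise = 0.000000; V(1,0) = max -> 9.285681
  V(1,1) = exp(-r*dt) * [p*17.170000 + (1-p)*62.396461] = 41.424044; exercise = 42.896711; V(1,1) = max -> 42.896711
  V(0,0) = exp(-r*dt) * [p*9.285681 + (1-p)*42.896711] = 27.352048; exercise = 17.170000; V(0,0) = max -> 27.352048


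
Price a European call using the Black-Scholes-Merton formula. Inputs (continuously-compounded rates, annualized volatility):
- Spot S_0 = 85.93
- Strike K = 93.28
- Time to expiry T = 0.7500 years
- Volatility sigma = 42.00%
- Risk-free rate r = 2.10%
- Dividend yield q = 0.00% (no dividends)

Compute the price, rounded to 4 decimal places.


Answer: Price = 10.0899

Derivation:
d1 = (ln(S/K) + (r - q + 0.5*sigma^2) * T) / (sigma * sqrt(T)) = -0.00047483
d2 = d1 - sigma * sqrt(T) = -0.36420550
exp(-rT) = 0.98437338; exp(-qT) = 1.00000000
C = S_0 * exp(-qT) * N(d1) - K * exp(-rT) * N(d2)
N(d1) = 0.49981057; N(d2) = 0.35785228
C = 85.9300 * 1.00000000 * 0.49981057 - 93.2800 * 0.98437338 * 0.35785228 = 10.0899


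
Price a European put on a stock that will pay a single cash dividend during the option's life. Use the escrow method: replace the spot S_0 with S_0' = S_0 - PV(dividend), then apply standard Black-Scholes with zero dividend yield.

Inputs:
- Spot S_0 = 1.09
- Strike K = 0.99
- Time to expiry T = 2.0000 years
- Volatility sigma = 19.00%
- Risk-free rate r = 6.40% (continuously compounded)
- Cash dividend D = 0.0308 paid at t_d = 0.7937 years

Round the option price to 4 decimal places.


PV(D) = D * exp(-r * t_d) = 0.0308 * 0.95047179 = 0.02927453
S_0' = S_0 - PV(D) = 1.0900 - 0.02927453 = 1.06072547
d1 = (ln(S_0'/K) + (r + sigma^2/2)*T) / (sigma*sqrt(T)) = 0.86752108
d2 = d1 - sigma*sqrt(T) = 0.59882050
exp(-rT) = 0.87985338
N(-d1) = 0.19282828; N(-d2) = 0.27464629
P = K * exp(-rT) * N(-d2) - S_0' * N(-d1) = 0.9900 * 0.87985338 * 0.27464629 - 1.06072547 * 0.19282828 = 0.0347

Answer: Price = 0.0347


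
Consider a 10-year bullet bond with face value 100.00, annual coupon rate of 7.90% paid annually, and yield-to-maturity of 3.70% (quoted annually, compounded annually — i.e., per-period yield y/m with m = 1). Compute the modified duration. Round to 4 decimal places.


Coupon per period c = face * coupon_rate / m = 7.900000
Periods per year m = 1; per-period yield y/m = 0.037000
Number of cashflows N = 10
Cashflows (t years, CF_t, discount factor 1/(1+y/m)^(m*t), PV):
  t = 1.0000: CF_t = 7.900000, DF = 0.964320, PV = 7.618129
  t = 2.0000: CF_t = 7.900000, DF = 0.929913, PV = 7.346316
  t = 3.0000: CF_t = 7.900000, DF = 0.896734, PV = 7.084200
  t = 4.0000: CF_t = 7.900000, DF = 0.864739, PV = 6.831437
  t = 5.0000: CF_t = 7.900000, DF = 0.833885, PV = 6.587692
  t = 6.0000: CF_t = 7.900000, DF = 0.804132, PV = 6.352645
  t = 7.0000: CF_t = 7.900000, DF = 0.775441, PV = 6.125983
  t = 8.0000: CF_t = 7.900000, DF = 0.747773, PV = 5.907409
  t = 9.0000: CF_t = 7.900000, DF = 0.721093, PV = 5.696634
  t = 10.0000: CF_t = 107.900000, DF = 0.695364, PV = 75.029816
Price P = sum_t PV_t = 134.580260
First compute Macaulay numerator sum_t t * PV_t:
  t * PV_t at t = 1.0000: 7.618129
  t * PV_t at t = 2.0000: 14.692631
  t * PV_t at t = 3.0000: 21.252600
  t * PV_t at t = 4.0000: 27.325748
  t * PV_t at t = 5.0000: 32.938462
  t * PV_t at t = 6.0000: 38.115867
  t * PV_t at t = 7.0000: 42.881882
  t * PV_t at t = 8.0000: 47.259272
  t * PV_t at t = 9.0000: 51.269702
  t * PV_t at t = 10.0000: 750.298159
Macaulay duration D = 1033.652452 / 134.580260 = 7.680565
Modified duration = D / (1 + y/m) = 7.680565 / (1 + 0.037000) = 7.406524

Answer: Modified duration = 7.4065


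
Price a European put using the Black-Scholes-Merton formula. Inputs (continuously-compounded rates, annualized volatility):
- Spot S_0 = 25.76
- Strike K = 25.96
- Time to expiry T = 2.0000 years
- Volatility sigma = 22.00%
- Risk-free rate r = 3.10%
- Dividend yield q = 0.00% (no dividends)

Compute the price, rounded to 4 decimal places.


d1 = (ln(S/K) + (r - q + 0.5*sigma^2) * T) / (sigma * sqrt(T)) = 0.32998105
d2 = d1 - sigma * sqrt(T) = 0.01885407
exp(-rT) = 0.93988289; exp(-qT) = 1.00000000
P = K * exp(-rT) * N(-d2) - S_0 * exp(-qT) * N(-d1)
N(-d1) = 0.37070714; N(-d2) = 0.49247876
P = 25.9600 * 0.93988289 * 0.49247876 - 25.7600 * 1.00000000 * 0.37070714 = 2.4668

Answer: Price = 2.4668


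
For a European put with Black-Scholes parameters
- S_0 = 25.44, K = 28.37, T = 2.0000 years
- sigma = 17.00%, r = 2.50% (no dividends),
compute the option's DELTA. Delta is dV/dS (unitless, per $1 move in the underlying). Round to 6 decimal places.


Answer: Delta = -0.549833

Derivation:
d1 = -0.1252390526; d2 = -0.3656553582
phi(d1) = 0.3958258476; exp(-qT) = 1.0000000000; exp(-rT) = 0.9512294245
N(-d1) = 0.5498328495
Delta = -exp(-qT) * N(-d1) = -1.0000000000 * 0.5498328495 = -0.549833


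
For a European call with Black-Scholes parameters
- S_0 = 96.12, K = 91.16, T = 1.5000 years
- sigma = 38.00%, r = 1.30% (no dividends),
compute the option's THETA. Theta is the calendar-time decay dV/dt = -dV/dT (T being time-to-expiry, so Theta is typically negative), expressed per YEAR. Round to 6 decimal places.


Answer: Theta = -6.061997

Derivation:
d1 = 0.3884400974; d2 = -0.0769629538
phi(d1) = 0.3699522307; exp(-qT) = 1.0000000000; exp(-rT) = 0.9806888952
Theta = -S*exp(-qT)*phi(d1)*sigma/(2*sqrt(T)) - r*K*exp(-rT)*N(d2) + q*S*exp(-qT)*N(d1)
N(d1) = 0.6511548121; N(d2) = 0.4693265081; sqrt(T) = 1.2247448714
Term 1 = -96.1200 * 1.0000000000 * 0.3699522307 * 0.3800 / (2 * 1.2247448714) = -5.5165477779
Term 2 = -0.0130 * 91.1600 * 0.9806888952 * 0.4693265081 = -0.5454488253
Term 3 = 0 (no dividend yield, q = 0)
Theta = -5.5165477779 + (-0.5454488253) + (0.0000000000) = -6.061997


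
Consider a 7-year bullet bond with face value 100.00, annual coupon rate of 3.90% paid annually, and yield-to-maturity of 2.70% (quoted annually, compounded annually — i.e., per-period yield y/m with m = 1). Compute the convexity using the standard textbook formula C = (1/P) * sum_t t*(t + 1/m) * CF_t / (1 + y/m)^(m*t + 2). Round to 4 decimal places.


Coupon per period c = face * coupon_rate / m = 3.900000
Periods per year m = 1; per-period yield y/m = 0.027000
Number of cashflows N = 7
Cashflows (t years, CF_t, discount factor 1/(1+y/m)^(m*t), PV):
  t = 1.0000: CF_t = 3.900000, DF = 0.973710, PV = 3.797468
  t = 2.0000: CF_t = 3.900000, DF = 0.948111, PV = 3.697632
  t = 3.0000: CF_t = 3.900000, DF = 0.923185, PV = 3.600421
  t = 4.0000: CF_t = 3.900000, DF = 0.898914, PV = 3.505765
  t = 5.0000: CF_t = 3.900000, DF = 0.875282, PV = 3.413598
  t = 6.0000: CF_t = 3.900000, DF = 0.852270, PV = 3.323854
  t = 7.0000: CF_t = 103.900000, DF = 0.829864, PV = 86.222864
Price P = sum_t PV_t = 107.561603
Convexity numerator sum_t t*(t + 1/m) * CF_t / (1+y/m)^(m*t + 2):
  t = 1.0000: term = 7.200842
  t = 2.0000: term = 21.034592
  t = 3.0000: term = 40.963177
  t = 4.0000: term = 66.477081
  t = 5.0000: term = 97.094081
  t = 6.0000: term = 132.358046
  t = 7.0000: term = 4577.934580
Convexity = (1/P) * sum = 4943.062399 / 107.561603 = 45.955641

Answer: Convexity = 45.9556


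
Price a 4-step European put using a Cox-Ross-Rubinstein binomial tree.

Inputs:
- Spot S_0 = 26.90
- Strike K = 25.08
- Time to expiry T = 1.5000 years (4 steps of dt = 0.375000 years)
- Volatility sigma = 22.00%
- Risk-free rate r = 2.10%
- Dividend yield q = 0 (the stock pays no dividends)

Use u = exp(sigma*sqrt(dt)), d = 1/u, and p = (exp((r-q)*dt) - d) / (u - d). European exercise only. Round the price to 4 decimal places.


Answer: Price = V(0,0) = 1.7061

Derivation:
dt = T/N = 0.375000
u = exp(sigma*sqrt(dt)) = 1.144219; d = 1/u = 0.873959
p = (exp((r-q)*dt) - d) / (u - d) = 0.495624
Discount per step: exp(-r*dt) = 0.992156
Stock lattice S(k, i) with i counting down-moves:
  k=0: S(0,0) = 26.9000
  k=1: S(1,0) = 30.7795; S(1,1) = 23.5095
  k=2: S(2,0) = 35.2185; S(2,1) = 26.9000; S(2,2) = 20.5463
  k=3: S(3,0) = 40.2976; S(3,1) = 30.7795; S(3,2) = 23.5095; S(3,3) = 17.9566
  k=4: S(4,0) = 46.1093; S(4,1) = 35.2185; S(4,2) = 26.9000; S(4,3) = 20.5463; S(4,4) = 15.6934
Terminal payoffs V(N, i) = max(K - S_T, 0):
  V(4,0) = 0.000000; V(4,1) = 0.000000; V(4,2) = 0.000000; V(4,3) = 4.533668; V(4,4) = 9.386627
Backward induction: V(k, i) = exp(-r*dt) * [p * V(k+1, i) + (1-p) * V(k+1, i+1)].
  V(3,0) = exp(-r*dt) * [p*0.000000 + (1-p)*0.000000] = 0.000000
  V(3,1) = exp(-r*dt) * [p*0.000000 + (1-p)*0.000000] = 0.000000
  V(3,2) = exp(-r*dt) * [p*0.000000 + (1-p)*4.533668] = 2.268736
  V(3,3) = exp(-r*dt) * [p*4.533668 + (1-p)*9.386627] = 6.926621
  V(2,0) = exp(-r*dt) * [p*0.000000 + (1-p)*0.000000] = 0.000000
  V(2,1) = exp(-r*dt) * [p*0.000000 + (1-p)*2.268736] = 1.135320
  V(2,2) = exp(-r*dt) * [p*2.268736 + (1-p)*6.926621] = 4.581837
  V(1,0) = exp(-r*dt) * [p*0.000000 + (1-p)*1.135320] = 0.568136
  V(1,1) = exp(-r*dt) * [p*1.135320 + (1-p)*4.581837] = 2.851119
  V(0,0) = exp(-r*dt) * [p*0.568136 + (1-p)*2.851119] = 1.706129


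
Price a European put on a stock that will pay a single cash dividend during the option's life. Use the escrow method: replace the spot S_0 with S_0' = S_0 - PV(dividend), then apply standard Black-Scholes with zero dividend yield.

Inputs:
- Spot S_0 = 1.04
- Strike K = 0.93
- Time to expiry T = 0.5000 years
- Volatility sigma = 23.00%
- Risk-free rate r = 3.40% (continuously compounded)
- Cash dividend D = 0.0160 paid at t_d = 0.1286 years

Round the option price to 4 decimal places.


PV(D) = D * exp(-r * t_d) = 0.0160 * 0.99563715 = 0.01593019
S_0' = S_0 - PV(D) = 1.0400 - 0.01593019 = 1.02406981
d1 = (ln(S_0'/K) + (r + sigma^2/2)*T) / (sigma*sqrt(T)) = 0.77831174
d2 = d1 - sigma*sqrt(T) = 0.61567718
exp(-rT) = 0.98314368
N(-d1) = 0.21819263; N(-d2) = 0.26905380
P = K * exp(-rT) * N(-d2) - S_0' * N(-d1) = 0.9300 * 0.98314368 * 0.26905380 - 1.02406981 * 0.21819263 = 0.0226

Answer: Price = 0.0226


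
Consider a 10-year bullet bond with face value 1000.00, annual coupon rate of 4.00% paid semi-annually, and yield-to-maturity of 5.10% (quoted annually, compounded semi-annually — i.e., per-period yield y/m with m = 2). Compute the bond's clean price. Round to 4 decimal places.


Answer: Price = 914.6632

Derivation:
Coupon per period c = face * coupon_rate / m = 20.000000
Periods per year m = 2; per-period yield y/m = 0.025500
Number of cashflows N = 20
Cashflows (t years, CF_t, discount factor 1/(1+y/m)^(m*t), PV):
  t = 0.5000: CF_t = 20.000000, DF = 0.975134, PV = 19.502682
  t = 1.0000: CF_t = 20.000000, DF = 0.950886, PV = 19.017730
  t = 1.5000: CF_t = 20.000000, DF = 0.927242, PV = 18.544836
  t = 2.0000: CF_t = 20.000000, DF = 0.904185, PV = 18.083702
  t = 2.5000: CF_t = 20.000000, DF = 0.881702, PV = 17.634034
  t = 3.0000: CF_t = 20.000000, DF = 0.859777, PV = 17.195547
  t = 3.5000: CF_t = 20.000000, DF = 0.838398, PV = 16.767964
  t = 4.0000: CF_t = 20.000000, DF = 0.817551, PV = 16.351014
  t = 4.5000: CF_t = 20.000000, DF = 0.797222, PV = 15.944431
  t = 5.0000: CF_t = 20.000000, DF = 0.777398, PV = 15.547958
  t = 5.5000: CF_t = 20.000000, DF = 0.758067, PV = 15.161343
  t = 6.0000: CF_t = 20.000000, DF = 0.739217, PV = 14.784343
  t = 6.5000: CF_t = 20.000000, DF = 0.720836, PV = 14.416716
  t = 7.0000: CF_t = 20.000000, DF = 0.702912, PV = 14.058231
  t = 7.5000: CF_t = 20.000000, DF = 0.685433, PV = 13.708661
  t = 8.0000: CF_t = 20.000000, DF = 0.668389, PV = 13.367782
  t = 8.5000: CF_t = 20.000000, DF = 0.651769, PV = 13.035380
  t = 9.0000: CF_t = 20.000000, DF = 0.635562, PV = 12.711243
  t = 9.5000: CF_t = 20.000000, DF = 0.619758, PV = 12.395167
  t = 10.0000: CF_t = 1020.000000, DF = 0.604347, PV = 616.434416
Price P = sum_t PV_t = 914.663179


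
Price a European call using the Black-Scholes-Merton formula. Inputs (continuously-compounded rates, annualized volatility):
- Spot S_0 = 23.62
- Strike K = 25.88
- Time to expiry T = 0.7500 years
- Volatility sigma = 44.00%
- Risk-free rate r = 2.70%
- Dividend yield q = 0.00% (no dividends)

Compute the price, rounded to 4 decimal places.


Answer: Price = 2.8935

Derivation:
d1 = (ln(S/K) + (r - q + 0.5*sigma^2) * T) / (sigma * sqrt(T)) = 0.00386652
d2 = d1 - sigma * sqrt(T) = -0.37718466
exp(-rT) = 0.97995365; exp(-qT) = 1.00000000
C = S_0 * exp(-qT) * N(d1) - K * exp(-rT) * N(d2)
N(d1) = 0.50154251; N(d2) = 0.35301819
C = 23.6200 * 1.00000000 * 0.50154251 - 25.8800 * 0.97995365 * 0.35301819 = 2.8935


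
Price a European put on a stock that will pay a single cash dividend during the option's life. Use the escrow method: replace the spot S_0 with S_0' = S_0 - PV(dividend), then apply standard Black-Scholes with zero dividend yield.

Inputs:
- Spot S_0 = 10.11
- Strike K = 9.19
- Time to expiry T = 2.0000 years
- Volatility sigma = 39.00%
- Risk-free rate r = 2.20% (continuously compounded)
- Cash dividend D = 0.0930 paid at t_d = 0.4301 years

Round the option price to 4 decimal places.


Answer: Price = 1.4872

Derivation:
PV(D) = D * exp(-r * t_d) = 0.0930 * 0.99058243 = 0.09212417
S_0' = S_0 - PV(D) = 10.1100 - 0.09212417 = 10.01787583
d1 = (ln(S_0'/K) + (r + sigma^2/2)*T) / (sigma*sqrt(T)) = 0.51193651
d2 = d1 - sigma*sqrt(T) = -0.03960678
exp(-rT) = 0.95695396
N(-d1) = 0.30434772; N(-d2) = 0.51579669
P = K * exp(-rT) * N(-d2) - S_0' * N(-d1) = 9.1900 * 0.95695396 * 0.51579669 - 10.01787583 * 0.30434772 = 1.4872


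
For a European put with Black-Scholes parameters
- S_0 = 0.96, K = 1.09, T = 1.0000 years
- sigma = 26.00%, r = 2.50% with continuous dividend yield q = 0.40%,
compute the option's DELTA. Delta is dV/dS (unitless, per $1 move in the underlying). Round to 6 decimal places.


d1 = -0.2776911183; d2 = -0.5376911183
phi(d1) = 0.3838533456; exp(-qT) = 0.9960079893; exp(-rT) = 0.9753099120
N(-d1) = 0.6093752604
Delta = -exp(-qT) * N(-d1) = -0.9960079893 * 0.6093752604 = -0.606943

Answer: Delta = -0.606943


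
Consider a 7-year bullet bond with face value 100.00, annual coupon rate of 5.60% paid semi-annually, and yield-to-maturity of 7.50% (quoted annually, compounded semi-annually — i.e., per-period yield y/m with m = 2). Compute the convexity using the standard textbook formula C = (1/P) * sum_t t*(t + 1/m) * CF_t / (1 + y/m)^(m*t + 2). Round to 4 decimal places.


Answer: Convexity = 37.9322

Derivation:
Coupon per period c = face * coupon_rate / m = 2.800000
Periods per year m = 2; per-period yield y/m = 0.037500
Number of cashflows N = 14
Cashflows (t years, CF_t, discount factor 1/(1+y/m)^(m*t), PV):
  t = 0.5000: CF_t = 2.800000, DF = 0.963855, PV = 2.698795
  t = 1.0000: CF_t = 2.800000, DF = 0.929017, PV = 2.601248
  t = 1.5000: CF_t = 2.800000, DF = 0.895438, PV = 2.507227
  t = 2.0000: CF_t = 2.800000, DF = 0.863073, PV = 2.416605
  t = 2.5000: CF_t = 2.800000, DF = 0.831878, PV = 2.329258
  t = 3.0000: CF_t = 2.800000, DF = 0.801810, PV = 2.245067
  t = 3.5000: CF_t = 2.800000, DF = 0.772829, PV = 2.163920
  t = 4.0000: CF_t = 2.800000, DF = 0.744895, PV = 2.085706
  t = 4.5000: CF_t = 2.800000, DF = 0.717971, PV = 2.010319
  t = 5.0000: CF_t = 2.800000, DF = 0.692020, PV = 1.937657
  t = 5.5000: CF_t = 2.800000, DF = 0.667008, PV = 1.867622
  t = 6.0000: CF_t = 2.800000, DF = 0.642899, PV = 1.800117
  t = 6.5000: CF_t = 2.800000, DF = 0.619662, PV = 1.735053
  t = 7.0000: CF_t = 102.800000, DF = 0.597264, PV = 61.398766
Price P = sum_t PV_t = 89.797361
Convexity numerator sum_t t*(t + 1/m) * CF_t / (1+y/m)^(m*t + 2):
  t = 0.5000: term = 1.253614
  t = 1.0000: term = 3.624907
  t = 1.5000: term = 6.987773
  t = 2.0000: term = 11.225337
  t = 2.5000: term = 16.229403
  t = 3.0000: term = 21.899918
  t = 3.5000: term = 28.144473
  t = 4.0000: term = 34.877832
  t = 4.5000: term = 42.021484
  t = 5.0000: term = 49.503221
  t = 5.5000: term = 57.256738
  t = 6.0000: term = 65.221257
  t = 6.5000: term = 73.341172
  t = 7.0000: term = 2994.626972
Convexity = (1/P) * sum = 3406.214102 / 89.797361 = 37.932229


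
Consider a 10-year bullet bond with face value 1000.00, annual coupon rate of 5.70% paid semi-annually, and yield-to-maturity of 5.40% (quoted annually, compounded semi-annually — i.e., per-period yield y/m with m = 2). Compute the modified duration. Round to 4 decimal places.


Answer: Modified duration = 7.5828

Derivation:
Coupon per period c = face * coupon_rate / m = 28.500000
Periods per year m = 2; per-period yield y/m = 0.027000
Number of cashflows N = 20
Cashflows (t years, CF_t, discount factor 1/(1+y/m)^(m*t), PV):
  t = 0.5000: CF_t = 28.500000, DF = 0.973710, PV = 27.750730
  t = 1.0000: CF_t = 28.500000, DF = 0.948111, PV = 27.021159
  t = 1.5000: CF_t = 28.500000, DF = 0.923185, PV = 26.310768
  t = 2.0000: CF_t = 28.500000, DF = 0.898914, PV = 25.619054
  t = 2.5000: CF_t = 28.500000, DF = 0.875282, PV = 24.945525
  t = 3.0000: CF_t = 28.500000, DF = 0.852270, PV = 24.289703
  t = 3.5000: CF_t = 28.500000, DF = 0.829864, PV = 23.651122
  t = 4.0000: CF_t = 28.500000, DF = 0.808047, PV = 23.029330
  t = 4.5000: CF_t = 28.500000, DF = 0.786803, PV = 22.423886
  t = 5.0000: CF_t = 28.500000, DF = 0.766118, PV = 21.834358
  t = 5.5000: CF_t = 28.500000, DF = 0.745976, PV = 21.260329
  t = 6.0000: CF_t = 28.500000, DF = 0.726365, PV = 20.701391
  t = 6.5000: CF_t = 28.500000, DF = 0.707268, PV = 20.157148
  t = 7.0000: CF_t = 28.500000, DF = 0.688674, PV = 19.627214
  t = 7.5000: CF_t = 28.500000, DF = 0.670569, PV = 19.111211
  t = 8.0000: CF_t = 28.500000, DF = 0.652939, PV = 18.608774
  t = 8.5000: CF_t = 28.500000, DF = 0.635774, PV = 18.119546
  t = 9.0000: CF_t = 28.500000, DF = 0.619059, PV = 17.643180
  t = 9.5000: CF_t = 28.500000, DF = 0.602784, PV = 17.179338
  t = 10.0000: CF_t = 1028.500000, DF = 0.586937, PV = 603.664204
Price P = sum_t PV_t = 1022.947971
First compute Macaulay numerator sum_t t * PV_t:
  t * PV_t at t = 0.5000: 13.875365
  t * PV_t at t = 1.0000: 27.021159
  t * PV_t at t = 1.5000: 39.466152
  t * PV_t at t = 2.0000: 51.238108
  t * PV_t at t = 2.5000: 62.363812
  t * PV_t at t = 3.0000: 72.869108
  t * PV_t at t = 3.5000: 82.778928
  t * PV_t at t = 4.0000: 92.117322
  t * PV_t at t = 4.5000: 100.907485
  t * PV_t at t = 5.0000: 109.171789
  t * PV_t at t = 5.5000: 116.931809
  t * PV_t at t = 6.0000: 124.208348
  t * PV_t at t = 6.5000: 131.021465
  t * PV_t at t = 7.0000: 137.390495
  t * PV_t at t = 7.5000: 143.334082
  t * PV_t at t = 8.0000: 148.870192
  t * PV_t at t = 8.5000: 154.016143
  t * PV_t at t = 9.0000: 158.788624
  t * PV_t at t = 9.5000: 163.203714
  t * PV_t at t = 10.0000: 6036.642043
Macaulay duration D = 7966.216144 / 1022.947971 = 7.787509
Modified duration = D / (1 + y/m) = 7.787509 / (1 + 0.027000) = 7.582774


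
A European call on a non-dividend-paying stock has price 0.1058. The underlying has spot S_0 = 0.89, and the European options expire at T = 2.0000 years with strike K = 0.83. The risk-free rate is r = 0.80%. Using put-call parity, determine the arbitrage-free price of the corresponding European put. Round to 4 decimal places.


Answer: Put price = 0.0326

Derivation:
Put-call parity: C - P = S_0 * exp(-qT) - K * exp(-rT).
S_0 * exp(-qT) = 0.8900 * 1.00000000 = 0.89000000
K * exp(-rT) = 0.8300 * 0.98412732 = 0.81682568
P = C - S*exp(-qT) + K*exp(-rT)
P = 0.1058 - 0.89000000 + 0.81682568 = 0.0326


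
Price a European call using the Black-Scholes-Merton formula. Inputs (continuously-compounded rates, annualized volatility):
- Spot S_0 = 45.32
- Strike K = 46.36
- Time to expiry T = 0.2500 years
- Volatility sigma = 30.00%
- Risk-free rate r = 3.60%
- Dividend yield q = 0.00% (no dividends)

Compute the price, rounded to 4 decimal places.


Answer: Price = 2.4272

Derivation:
d1 = (ln(S/K) + (r - q + 0.5*sigma^2) * T) / (sigma * sqrt(T)) = -0.01625722
d2 = d1 - sigma * sqrt(T) = -0.16625722
exp(-rT) = 0.99104038; exp(-qT) = 1.00000000
C = S_0 * exp(-qT) * N(d1) - K * exp(-rT) * N(d2)
N(d1) = 0.49351460; N(d2) = 0.43397727
C = 45.3200 * 1.00000000 * 0.49351460 - 46.3600 * 0.99104038 * 0.43397727 = 2.4272


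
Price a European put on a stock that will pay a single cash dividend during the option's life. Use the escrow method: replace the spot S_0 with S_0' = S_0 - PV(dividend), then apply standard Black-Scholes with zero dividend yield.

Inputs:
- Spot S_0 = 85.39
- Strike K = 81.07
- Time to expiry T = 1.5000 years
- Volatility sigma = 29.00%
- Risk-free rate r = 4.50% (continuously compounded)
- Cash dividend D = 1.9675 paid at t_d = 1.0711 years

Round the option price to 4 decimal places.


Answer: Price = 7.7713

Derivation:
PV(D) = D * exp(-r * t_d) = 1.9675 * 0.95294366 = 1.87491664
S_0' = S_0 - PV(D) = 85.3900 - 1.87491664 = 83.51508336
d1 = (ln(S_0'/K) + (r + sigma^2/2)*T) / (sigma*sqrt(T)) = 0.45129533
d2 = d1 - sigma*sqrt(T) = 0.09611932
exp(-rT) = 0.93472772
N(-d1) = 0.32588836; N(-d2) = 0.46171291
P = K * exp(-rT) * N(-d2) - S_0' * N(-d1) = 81.0700 * 0.93472772 * 0.46171291 - 83.51508336 * 0.32588836 = 7.7713


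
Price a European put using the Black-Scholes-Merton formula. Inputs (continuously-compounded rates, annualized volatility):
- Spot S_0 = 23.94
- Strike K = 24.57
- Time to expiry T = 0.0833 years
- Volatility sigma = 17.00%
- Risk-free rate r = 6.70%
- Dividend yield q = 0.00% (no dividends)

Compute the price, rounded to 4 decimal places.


d1 = (ln(S/K) + (r - q + 0.5*sigma^2) * T) / (sigma * sqrt(T)) = -0.39112847
d2 = d1 - sigma * sqrt(T) = -0.44019342
exp(-rT) = 0.99443445; exp(-qT) = 1.00000000
P = K * exp(-rT) * N(-d2) - S_0 * exp(-qT) * N(-d1)
N(-d1) = 0.65214886; N(-d2) = 0.67010149
P = 24.5700 * 0.99443445 * 0.67010149 - 23.9400 * 1.00000000 * 0.65214886 = 0.7603

Answer: Price = 0.7603


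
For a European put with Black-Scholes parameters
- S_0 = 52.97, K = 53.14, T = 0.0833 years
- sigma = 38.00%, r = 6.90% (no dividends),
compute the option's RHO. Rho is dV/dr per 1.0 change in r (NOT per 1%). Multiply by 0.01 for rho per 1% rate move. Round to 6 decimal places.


d1 = 0.0780284083; d2 = -0.0316462013
phi(d1) = 0.3977296605; exp(-qT) = 1.0000000000; exp(-rT) = 0.9942687864
N(-d2) = 0.5126229007
Rho = -K*T*exp(-rT)*N(-d2) = -53.1400 * 0.0833 * 0.9942687864 * 0.5126229007 = -2.256152

Answer: Rho = -2.256152


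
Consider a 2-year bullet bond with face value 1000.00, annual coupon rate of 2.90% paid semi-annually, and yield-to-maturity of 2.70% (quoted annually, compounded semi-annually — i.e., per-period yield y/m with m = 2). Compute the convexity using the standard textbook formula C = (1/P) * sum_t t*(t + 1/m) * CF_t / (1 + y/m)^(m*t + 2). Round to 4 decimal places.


Coupon per period c = face * coupon_rate / m = 14.500000
Periods per year m = 2; per-period yield y/m = 0.013500
Number of cashflows N = 4
Cashflows (t years, CF_t, discount factor 1/(1+y/m)^(m*t), PV):
  t = 0.5000: CF_t = 14.500000, DF = 0.986680, PV = 14.306857
  t = 1.0000: CF_t = 14.500000, DF = 0.973537, PV = 14.116288
  t = 1.5000: CF_t = 14.500000, DF = 0.960569, PV = 13.928256
  t = 2.0000: CF_t = 1014.500000, DF = 0.947774, PV = 961.517160
Price P = sum_t PV_t = 1003.868561
Convexity numerator sum_t t*(t + 1/m) * CF_t / (1+y/m)^(m*t + 2):
  t = 0.5000: term = 6.964128
  t = 1.0000: term = 20.614094
  t = 1.5000: term = 40.679021
  t = 2.0000: term = 4680.363001
Convexity = (1/P) * sum = 4748.620244 / 1003.868561 = 4.730321

Answer: Convexity = 4.7303
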